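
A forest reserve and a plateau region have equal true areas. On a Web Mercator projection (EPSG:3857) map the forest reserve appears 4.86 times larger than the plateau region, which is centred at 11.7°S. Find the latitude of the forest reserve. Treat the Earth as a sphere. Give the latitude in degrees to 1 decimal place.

63.6°

Mercator areal scale is sec²φ, so apparent-area ratio = sec²φ₁ / sec²φ₂ = cos²φ₂ / cos²φ₁.
cos²φ₂ / cos²φ₁ = 4.86  ⇒  cos φ₁ = cos 11.7° / √4.86 = 0.9792/2.205 = 0.4442.
φ₁ = arccos(0.4442) ≈ 63.6°.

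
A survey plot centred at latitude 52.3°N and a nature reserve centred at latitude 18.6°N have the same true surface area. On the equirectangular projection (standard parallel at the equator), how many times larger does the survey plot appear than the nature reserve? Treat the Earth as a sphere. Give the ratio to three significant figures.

For the equirectangular projection with φ₀ = 0 (plate carrée), h = 1 along meridians and k = sec φ along parallels.
Areal scale at 52.3°: h·k = 1.000 × 1.635 = 1.635.
Areal scale at 18.6°: h·k = 1.000 × 1.055 = 1.055.
Ratio = 1.635/1.055 ≈ 1.55.

1.55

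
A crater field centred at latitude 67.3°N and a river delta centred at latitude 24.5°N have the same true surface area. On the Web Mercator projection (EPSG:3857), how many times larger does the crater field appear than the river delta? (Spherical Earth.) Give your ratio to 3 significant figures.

5.56

Mercator is conformal with k = sec φ, so areal scale = k² = sec²φ.
At 67.3°: sec²(67.3°) = 1/0.3859² = 6.715.
At 24.5°: sec²(24.5°) = 1/0.9100² = 1.208.
Ratio = 6.715/1.208 = cos²(24.5°)/cos²(67.3°) ≈ 5.56.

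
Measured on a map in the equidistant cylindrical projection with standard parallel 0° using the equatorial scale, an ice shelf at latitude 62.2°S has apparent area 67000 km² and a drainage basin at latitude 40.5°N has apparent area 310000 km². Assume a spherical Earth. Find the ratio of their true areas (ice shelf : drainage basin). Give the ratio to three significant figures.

0.133

On the plate carrée, areal scale = h·k = 1 × sec φ, so true area = apparent × cos φ.
True area of ice shelf: 67000 × cos(62.2°) = 67000 × 0.4664 = 31250 km².
True area of drainage basin: 310000 × cos(40.5°) = 310000 × 0.7604 = 235700 km².
Ratio = 31250 / 235700 ≈ 0.133.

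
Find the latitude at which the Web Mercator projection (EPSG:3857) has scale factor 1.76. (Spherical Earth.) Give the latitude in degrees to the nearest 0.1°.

55.4°

Mercator scale is k = sec φ = 1/cos φ.
1/cos φ = 1.76  ⇒  cos φ = 0.5682  ⇒  φ = arccos(0.5682) ≈ 55.4°.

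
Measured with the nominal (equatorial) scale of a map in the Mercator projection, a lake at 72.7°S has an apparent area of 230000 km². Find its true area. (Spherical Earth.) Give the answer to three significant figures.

20300 km²

The Mercator projection is conformal; its linear scale factor is the same in every direction and equals sec φ = 1/cos φ.
Areal scale = k² = sec²φ = 1/cos²(72.7°) = 1/0.2974² = 11.31.
True area = apparent / (areal scale) = 230000 / 11.31 ≈ 20300 km².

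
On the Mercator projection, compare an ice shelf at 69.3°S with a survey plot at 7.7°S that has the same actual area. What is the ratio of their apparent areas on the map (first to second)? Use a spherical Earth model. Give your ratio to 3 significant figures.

7.86

On Mercator, area is exaggerated by sec²φ = 1/cos²φ.
At 69.3°: sec²(69.3°) = 1/0.3535² = 8.004.
At 7.7°: sec²(7.7°) = 1/0.9910² = 1.018.
Ratio = 8.004/1.018 = cos²(7.7°)/cos²(69.3°) ≈ 7.86.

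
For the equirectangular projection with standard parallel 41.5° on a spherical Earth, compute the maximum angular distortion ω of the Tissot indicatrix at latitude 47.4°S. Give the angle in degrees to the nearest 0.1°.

In the equirectangular projection with standard parallel φ₀ = 41.5° (x = Rλ cos φ₀, y = Rφ), meridians are true-scale (h = 1) and the parallel scale is k = cos φ₀ / cos φ.
At 47.4°: h = 1.000, k = 1.106; principal scales a = 1.106, b = 1.000.
sin(ω/2) = (a − b)/(a + b) = 0.1065/2.106 = 0.05055, so ω = 2 arcsin(0.05055) ≈ 5.8°.

5.8°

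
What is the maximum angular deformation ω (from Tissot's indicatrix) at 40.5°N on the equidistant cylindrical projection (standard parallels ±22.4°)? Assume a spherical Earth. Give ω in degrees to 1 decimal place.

With standard parallel φ₀ = 22.4°, the equirectangular projection gives x = Rλ cos φ₀, y = Rφ, so h = 1 and k = cos 22.4° / cos φ.
At 40.5°: h = 1.000, k = 1.216; principal scales a = 1.216, b = 1.000.
sin(ω/2) = (a − b)/(a + b) = 0.2159/2.216 = 0.09742, so ω = 2 arcsin(0.09742) ≈ 11.2°.

11.2°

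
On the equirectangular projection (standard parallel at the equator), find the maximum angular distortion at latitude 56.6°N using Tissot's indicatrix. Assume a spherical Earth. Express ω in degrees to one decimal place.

33.7°

In the plate carrée (x = Rλ, y = Rφ), meridians are true-scale (h = 1) and parallels are stretched by k = sec φ.
At 56.6°: h = 1.000, k = 1.817; principal scales a = 1.817, b = 1.000.
sin(ω/2) = (a − b)/(a + b) = 0.8166/2.817 = 0.2899, so ω = 2 arcsin(0.2899) ≈ 33.7°.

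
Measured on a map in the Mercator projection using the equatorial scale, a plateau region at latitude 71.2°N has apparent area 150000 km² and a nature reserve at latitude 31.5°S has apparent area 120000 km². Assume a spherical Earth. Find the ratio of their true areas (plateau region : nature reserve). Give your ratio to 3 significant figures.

On Mercator the areal scale is sec²φ, so true area = apparent × cos²φ.
True area of plateau region: 150000 × cos²(71.2°) = 150000 × 0.1039 = 15580 km².
True area of nature reserve: 120000 × cos²(31.5°) = 120000 × 0.7270 = 87240 km².
Ratio = 15580 / 87240 ≈ 0.179.

0.179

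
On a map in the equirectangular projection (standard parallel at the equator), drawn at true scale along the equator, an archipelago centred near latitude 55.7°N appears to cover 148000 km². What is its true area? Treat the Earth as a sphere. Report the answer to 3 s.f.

In the plate carrée (x = Rλ, y = Rφ), meridians are true-scale (h = 1) and parallels are stretched by k = sec φ.
Areal scale = h·k = 1 × sec φ; at 55.7°, h = 1.000, k = 1.775, so h·k = 1.775.
True area = apparent / (areal scale) = 148000 / 1.775 ≈ 83400 km².

83400 km²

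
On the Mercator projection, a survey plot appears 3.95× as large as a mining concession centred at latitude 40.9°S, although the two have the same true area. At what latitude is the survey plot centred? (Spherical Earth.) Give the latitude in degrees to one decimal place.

67.6°

On Mercator, (apparent₁)/(apparent₂) = sec²φ₁ / sec²φ₂ when true areas are equal.
cos²φ₂ / cos²φ₁ = 3.95  ⇒  cos φ₁ = cos 40.9° / √3.95 = 0.7559/1.987 = 0.3803.
φ₁ = arccos(0.3803) ≈ 67.6°.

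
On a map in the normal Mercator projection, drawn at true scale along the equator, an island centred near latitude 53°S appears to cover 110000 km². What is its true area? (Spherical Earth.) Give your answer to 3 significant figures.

The Mercator projection is conformal; its linear scale factor is the same in every direction and equals sec φ = 1/cos φ.
Areal scale = k² = sec²φ = 1/cos²(53°) = 1/0.6018² = 2.761.
True area = apparent / (areal scale) = 110000 / 2.761 ≈ 39800 km².

39800 km²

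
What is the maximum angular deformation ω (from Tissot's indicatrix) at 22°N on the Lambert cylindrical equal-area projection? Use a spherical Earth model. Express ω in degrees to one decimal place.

8.7°

The Lambert cylindrical equal-area projection is the cylindrical equal-area projection with its standard parallel at the equator (φ₀ = 0). Cylindrical equal-area (φ₀ = 0°): h = cos φ / cos 0° along meridians, k = cos 0° / cos φ along parallels; h·k = 1.
At 22°: h = 0.9272, k = 1.079; principal scales a = 1.079, b = 0.9272.
sin(ω/2) = (a − b)/(a + b) = 0.1514/2.006 = 0.07546, so ω = 2 arcsin(0.07546) ≈ 8.7°.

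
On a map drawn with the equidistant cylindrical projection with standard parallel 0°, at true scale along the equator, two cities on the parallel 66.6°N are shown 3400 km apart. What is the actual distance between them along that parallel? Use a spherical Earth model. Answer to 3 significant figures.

1350 km

In the plate carrée (x = Rλ, y = Rφ), meridians are true-scale (h = 1) and parallels are stretched by k = sec φ.
Along the parallel at 66.6°, map distances are exaggerated by k = sec 66.6° = 2.518.
True distance = 3400 / 2.518 = 3400 × cos 66.6° ≈ 1350 km.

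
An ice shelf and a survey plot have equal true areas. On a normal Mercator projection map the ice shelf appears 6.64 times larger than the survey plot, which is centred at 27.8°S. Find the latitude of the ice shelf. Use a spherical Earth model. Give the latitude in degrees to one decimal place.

Mercator areal scale is sec²φ, so apparent-area ratio = sec²φ₁ / sec²φ₂ = cos²φ₂ / cos²φ₁.
cos²φ₂ / cos²φ₁ = 6.64  ⇒  cos φ₁ = cos 27.8° / √6.64 = 0.8846/2.577 = 0.3433.
φ₁ = arccos(0.3433) ≈ 69.9°.

69.9°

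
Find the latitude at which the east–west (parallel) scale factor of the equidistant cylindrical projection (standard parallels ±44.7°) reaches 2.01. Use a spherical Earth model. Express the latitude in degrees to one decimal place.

69.3°

In the equirectangular projection with standard parallel φ₀ = 44.7° (x = Rλ cos φ₀, y = Rφ), meridians are true-scale (h = 1) and the parallel scale is k = cos φ₀ / cos φ.
k = cos φ₀ / cos φ = 2.01  ⇒  cos φ = cos 44.7° / 2.01 = 0.3536.
φ = arccos(0.3536) ≈ 69.3°.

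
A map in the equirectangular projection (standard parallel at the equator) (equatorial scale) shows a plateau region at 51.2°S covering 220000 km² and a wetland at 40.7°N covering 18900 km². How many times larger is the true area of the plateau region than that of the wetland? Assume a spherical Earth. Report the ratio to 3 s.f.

On the plate carrée, areal scale = h·k = 1 × sec φ, so true area = apparent × cos φ.
True area of plateau region: 220000 × cos(51.2°) = 220000 × 0.6266 = 137900 km².
True area of wetland: 18900 × cos(40.7°) = 18900 × 0.7581 = 14330 km².
Ratio = 137900 / 14330 ≈ 9.62.

9.62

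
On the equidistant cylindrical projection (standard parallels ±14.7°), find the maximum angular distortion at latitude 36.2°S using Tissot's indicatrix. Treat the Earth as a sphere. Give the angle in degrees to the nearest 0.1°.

10.4°

The equidistant cylindrical projection with φ₀ = 14.7° has h = 1 (meridians true) and k = cos φ₀ / cos φ along parallels.
At 36.2°: h = 1.000, k = 1.199; principal scales a = 1.199, b = 1.000.
sin(ω/2) = (a − b)/(a + b) = 0.1987/2.199 = 0.09035, so ω = 2 arcsin(0.09035) ≈ 10.4°.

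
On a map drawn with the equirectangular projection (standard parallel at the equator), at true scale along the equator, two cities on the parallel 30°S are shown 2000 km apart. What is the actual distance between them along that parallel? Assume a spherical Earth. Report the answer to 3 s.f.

In the plate carrée (x = Rλ, y = Rφ), meridians are true-scale (h = 1) and parallels are stretched by k = sec φ.
Along the parallel at 30°, map distances are exaggerated by k = sec 30° = 1.155.
True distance = 2000 / 1.155 = 2000 × cos 30° ≈ 1730 km.

1730 km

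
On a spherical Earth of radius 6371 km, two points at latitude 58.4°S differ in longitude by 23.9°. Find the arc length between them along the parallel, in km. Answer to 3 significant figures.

Arc length along a parallel = R cos φ · Δλ (with Δλ in radians).
= 6371 × cos 58.4° × (23.9° × π/180) = 6371 × 0.5240 × 0.4171 ≈ 1390 km.

1390 km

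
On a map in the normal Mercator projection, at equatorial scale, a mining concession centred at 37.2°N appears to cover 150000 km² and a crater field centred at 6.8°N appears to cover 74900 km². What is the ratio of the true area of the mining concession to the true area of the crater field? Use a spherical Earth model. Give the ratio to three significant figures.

1.29

Mercator's areal exaggeration is sec²φ; hence true area = (apparent area) · cos²φ.
True area of mining concession: 150000 × cos²(37.2°) = 150000 × 0.6345 = 95170 km².
True area of crater field: 74900 × cos²(6.8°) = 74900 × 0.9860 = 73850 km².
Ratio = 95170 / 73850 ≈ 1.29.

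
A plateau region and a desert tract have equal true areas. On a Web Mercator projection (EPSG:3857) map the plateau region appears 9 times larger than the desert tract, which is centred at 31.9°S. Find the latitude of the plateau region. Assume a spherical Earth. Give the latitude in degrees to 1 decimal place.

73.6°

For equal true areas on Mercator, apparent areas scale as sec²φ, so the ratio is cos²φ₂ / cos²φ₁.
cos²φ₂ / cos²φ₁ = 9  ⇒  cos φ₁ = cos 31.9° / √9 = 0.8490/3.000 = 0.2830.
φ₁ = arccos(0.2830) ≈ 73.6°.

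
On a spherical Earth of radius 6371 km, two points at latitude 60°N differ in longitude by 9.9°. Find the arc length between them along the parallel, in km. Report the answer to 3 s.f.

550 km

Arc length along a parallel = R cos φ · Δλ (with Δλ in radians).
= 6371 × cos 60° × (9.9° × π/180) = 6371 × 0.5000 × 0.1728 ≈ 550 km.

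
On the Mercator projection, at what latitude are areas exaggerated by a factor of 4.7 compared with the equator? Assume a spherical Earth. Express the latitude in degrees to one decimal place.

Mercator areal scale is sec²φ.
sec²φ = 4.7  ⇒  cos²φ = 0.2128  ⇒  cos φ = 0.4613.
φ = arccos(0.4613) ≈ 62.5°.

62.5°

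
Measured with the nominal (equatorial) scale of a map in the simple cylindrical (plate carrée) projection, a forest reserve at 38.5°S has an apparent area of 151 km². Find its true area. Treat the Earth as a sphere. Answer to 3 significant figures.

118 km²

Plate carrée maps x = Rλ, y = Rφ. The meridian scale is h = 1 and the parallel scale is k = 1/cos φ = sec φ.
Areal scale = h·k = 1 × sec φ; at 38.5°, h = 1.000, k = 1.278, so h·k = 1.278.
True area = apparent / (areal scale) = 151 / 1.278 ≈ 118 km².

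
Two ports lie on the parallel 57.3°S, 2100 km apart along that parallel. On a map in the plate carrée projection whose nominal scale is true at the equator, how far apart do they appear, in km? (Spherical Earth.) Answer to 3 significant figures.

In the plate carrée (x = Rλ, y = Rφ), meridians are true-scale (h = 1) and parallels are stretched by k = sec φ.
Along the parallel, k = sec 57.3° = 1/0.5402 = 1.851.
Map distance = 2100 × 1.851 ≈ 3890 km.

3890 km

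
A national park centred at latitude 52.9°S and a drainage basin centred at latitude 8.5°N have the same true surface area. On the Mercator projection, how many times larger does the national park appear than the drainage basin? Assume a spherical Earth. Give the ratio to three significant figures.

2.69

On Mercator, area is exaggerated by sec²φ = 1/cos²φ.
At 52.9°: sec²(52.9°) = 1/0.6032² = 2.748.
At 8.5°: sec²(8.5°) = 1/0.9890² = 1.022.
Ratio = 2.748/1.022 = cos²(8.5°)/cos²(52.9°) ≈ 2.69.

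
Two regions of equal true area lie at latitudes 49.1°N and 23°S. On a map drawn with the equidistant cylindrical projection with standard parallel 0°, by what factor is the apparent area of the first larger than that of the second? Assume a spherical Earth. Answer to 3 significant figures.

In the plate carrée (x = Rλ, y = Rφ), meridians are true-scale (h = 1) and parallels are stretched by k = sec φ.
Areal scale at 49.1°: h·k = 1.000 × 1.527 = 1.527.
Areal scale at 23°: h·k = 1.000 × 1.086 = 1.086.
Ratio = 1.527/1.086 ≈ 1.41.

1.41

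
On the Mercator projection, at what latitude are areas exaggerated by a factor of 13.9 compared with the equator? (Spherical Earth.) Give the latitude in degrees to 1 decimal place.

74.4°

Mercator areal scale is sec²φ.
sec²φ = 13.9  ⇒  cos²φ = 0.07194  ⇒  cos φ = 0.2682.
φ = arccos(0.2682) ≈ 74.4°.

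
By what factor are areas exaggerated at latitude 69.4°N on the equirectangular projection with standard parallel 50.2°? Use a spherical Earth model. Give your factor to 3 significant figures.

The equidistant cylindrical projection with φ₀ = 50.2° has h = 1 (meridians true) and k = cos φ₀ / cos φ along parallels.
Areal scale = h·k = 1 × cos φ₀ / cos φ; at 69.4°, h = 1.000, k = 1.819, so h·k = 1.819.

1.82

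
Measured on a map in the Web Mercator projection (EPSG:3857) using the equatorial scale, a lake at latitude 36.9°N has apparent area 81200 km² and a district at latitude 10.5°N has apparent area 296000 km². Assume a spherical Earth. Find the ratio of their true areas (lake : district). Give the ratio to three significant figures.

On Mercator the areal scale is sec²φ, so true area = apparent × cos²φ.
True area of lake: 81200 × cos²(36.9°) = 81200 × 0.6395 = 51930 km².
True area of district: 296000 × cos²(10.5°) = 296000 × 0.9668 = 286200 km².
Ratio = 51930 / 286200 ≈ 0.181.

0.181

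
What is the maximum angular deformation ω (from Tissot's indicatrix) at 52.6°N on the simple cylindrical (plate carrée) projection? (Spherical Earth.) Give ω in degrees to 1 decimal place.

In the plate carrée (x = Rλ, y = Rφ), meridians are true-scale (h = 1) and parallels are stretched by k = sec φ.
At 52.6°: h = 1.000, k = 1.646; principal scales a = 1.646, b = 1.000.
sin(ω/2) = (a − b)/(a + b) = 0.6464/2.646 = 0.2443, so ω = 2 arcsin(0.2443) ≈ 28.3°.

28.3°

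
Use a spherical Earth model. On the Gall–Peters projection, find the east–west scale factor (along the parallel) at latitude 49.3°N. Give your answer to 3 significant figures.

Gall–Peters is a cylindrical equal-area projection with standard parallels at ±45°. For cylindrical equal-area with standard parallel φ₀, h = cos φ / cos φ₀ and k = cos φ₀ / cos φ, so h·k = 1.
k = cos 45° / cos 49.3° = 0.7071/0.6521 = 1.084.

1.08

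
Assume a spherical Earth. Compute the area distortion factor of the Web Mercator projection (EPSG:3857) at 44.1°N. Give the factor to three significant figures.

1.94

Mercator is conformal, so the point scale is isotropic: h = k = sec φ = 1/cos φ.
Areal scale = k² = sec²φ = 1/cos²(44.1°) = 1/0.7181² = 1.939.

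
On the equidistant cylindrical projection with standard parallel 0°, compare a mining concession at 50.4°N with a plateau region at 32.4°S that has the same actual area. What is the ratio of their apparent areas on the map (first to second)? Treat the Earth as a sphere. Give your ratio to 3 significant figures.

1.32

For the equirectangular projection with φ₀ = 0 (plate carrée), h = 1 along meridians and k = sec φ along parallels.
Areal scale at 50.4°: h·k = 1.000 × 1.569 = 1.569.
Areal scale at 32.4°: h·k = 1.000 × 1.184 = 1.184.
Ratio = 1.569/1.184 ≈ 1.32.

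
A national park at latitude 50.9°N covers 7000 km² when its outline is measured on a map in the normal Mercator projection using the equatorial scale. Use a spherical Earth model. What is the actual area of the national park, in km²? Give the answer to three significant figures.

For Mercator, h = k = sec φ (a conformal cylindrical projection has a single point scale, 1/cos φ).
Areal scale = k² = sec²φ = 1/cos²(50.9°) = 1/0.6307² = 2.514.
True area = apparent / (areal scale) = 7000 / 2.514 ≈ 2780 km².

2780 km²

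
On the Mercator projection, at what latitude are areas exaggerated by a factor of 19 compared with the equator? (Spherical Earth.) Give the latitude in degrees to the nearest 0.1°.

76.7°

Mercator areal scale is sec²φ.
sec²φ = 19  ⇒  cos²φ = 0.05263  ⇒  cos φ = 0.2294.
φ = arccos(0.2294) ≈ 76.7°.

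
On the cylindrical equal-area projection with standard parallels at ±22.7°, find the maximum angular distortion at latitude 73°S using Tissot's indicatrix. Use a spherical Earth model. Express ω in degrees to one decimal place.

109.7°

A cylindrical equal-area projection with standard parallel φ₀ has meridian scale h = cos φ / cos φ₀ and parallel scale k = cos φ₀ / cos φ (so areas are preserved, h·k = 1).
At 73°: h = 0.3169, k = 3.155; principal scales a = 3.155, b = 0.3169.
sin(ω/2) = (a − b)/(a + b) = 2.838/3.472 = 0.8175, so ω = 2 arcsin(0.8175) ≈ 109.7°.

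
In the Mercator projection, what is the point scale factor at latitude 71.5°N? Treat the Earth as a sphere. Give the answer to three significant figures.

3.15

For Mercator, h = k = sec φ (a conformal cylindrical projection has a single point scale, 1/cos φ).
k = 1/cos 71.5° = 1/0.3173 = 3.152.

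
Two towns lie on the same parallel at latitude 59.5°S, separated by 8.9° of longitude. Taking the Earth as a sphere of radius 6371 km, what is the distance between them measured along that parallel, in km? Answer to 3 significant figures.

502 km

Arc length along a parallel = R cos φ · Δλ (with Δλ in radians).
= 6371 × cos 59.5° × (8.9° × π/180) = 6371 × 0.5075 × 0.1553 ≈ 502 km.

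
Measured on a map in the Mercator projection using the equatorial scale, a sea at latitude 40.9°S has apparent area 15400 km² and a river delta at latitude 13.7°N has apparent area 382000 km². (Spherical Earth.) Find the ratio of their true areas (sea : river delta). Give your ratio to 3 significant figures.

0.0244

Mercator's areal exaggeration is sec²φ; hence true area = (apparent area) · cos²φ.
True area of sea: 15400 × cos²(40.9°) = 15400 × 0.5713 = 8798 km².
True area of river delta: 382000 × cos²(13.7°) = 382000 × 0.9439 = 360600 km².
Ratio = 8798 / 360600 ≈ 0.0244.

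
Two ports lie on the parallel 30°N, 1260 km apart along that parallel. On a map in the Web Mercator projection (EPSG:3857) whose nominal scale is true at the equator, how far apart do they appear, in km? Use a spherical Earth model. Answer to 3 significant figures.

Mercator is conformal, so the point scale is isotropic: h = k = sec φ = 1/cos φ.
Along the parallel, k = sec 30° = 1/0.8660 = 1.155.
Map distance = 1260 × 1.155 ≈ 1450 km.

1450 km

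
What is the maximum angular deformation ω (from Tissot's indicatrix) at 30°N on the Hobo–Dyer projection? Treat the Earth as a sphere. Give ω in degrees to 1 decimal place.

Hobo–Dyer is a cylindrical equal-area projection with standard parallels at ±37.5°. Cylindrical equal-area (φ₀ = 37.5°): h = cos φ / cos 37.5° along meridians, k = cos 37.5° / cos φ along parallels; h·k = 1.
At 30°: h = 1.092, k = 0.9161; principal scales a = 1.092, b = 0.9161.
sin(ω/2) = (a − b)/(a + b) = 0.1755/2.008 = 0.08742, so ω = 2 arcsin(0.08742) ≈ 10.0°.

10.0°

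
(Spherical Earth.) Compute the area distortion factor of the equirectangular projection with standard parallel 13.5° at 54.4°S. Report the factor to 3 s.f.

The equidistant cylindrical projection with φ₀ = 13.5° has h = 1 (meridians true) and k = cos φ₀ / cos φ along parallels.
Areal scale = h·k = 1 × cos φ₀ / cos φ; at 54.4°, h = 1.000, k = 1.670, so h·k = 1.670.

1.67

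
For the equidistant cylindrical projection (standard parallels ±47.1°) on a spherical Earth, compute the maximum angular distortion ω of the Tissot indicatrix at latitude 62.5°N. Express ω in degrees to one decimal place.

22.1°

In the equirectangular projection with standard parallel φ₀ = 47.1° (x = Rλ cos φ₀, y = Rφ), meridians are true-scale (h = 1) and the parallel scale is k = cos φ₀ / cos φ.
At 62.5°: h = 1.000, k = 1.474; principal scales a = 1.474, b = 1.000.
sin(ω/2) = (a − b)/(a + b) = 0.4742/2.474 = 0.1917, so ω = 2 arcsin(0.1917) ≈ 22.1°.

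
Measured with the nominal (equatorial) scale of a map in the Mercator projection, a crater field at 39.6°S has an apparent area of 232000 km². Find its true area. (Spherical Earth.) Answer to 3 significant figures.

138000 km²

Mercator is conformal, so the point scale is isotropic: h = k = sec φ = 1/cos φ.
Areal scale = k² = sec²φ = 1/cos²(39.6°) = 1/0.7705² = 1.684.
True area = apparent / (areal scale) = 232000 / 1.684 ≈ 138000 km².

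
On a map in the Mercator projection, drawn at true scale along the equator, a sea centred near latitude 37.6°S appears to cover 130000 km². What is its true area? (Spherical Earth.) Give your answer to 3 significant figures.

81600 km²

The Mercator projection is conformal; its linear scale factor is the same in every direction and equals sec φ = 1/cos φ.
Areal scale = k² = sec²φ = 1/cos²(37.6°) = 1/0.7923² = 1.593.
True area = apparent / (areal scale) = 130000 / 1.593 ≈ 81600 km².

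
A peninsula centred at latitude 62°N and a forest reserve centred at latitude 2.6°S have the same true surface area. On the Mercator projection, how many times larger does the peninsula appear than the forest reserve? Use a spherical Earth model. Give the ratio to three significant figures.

4.53

On Mercator, area is exaggerated by sec²φ = 1/cos²φ.
At 62°: sec²(62°) = 1/0.4695² = 4.537.
At 2.6°: sec²(2.6°) = 1/0.9990² = 1.002.
Ratio = 4.537/1.002 = cos²(2.6°)/cos²(62°) ≈ 4.53.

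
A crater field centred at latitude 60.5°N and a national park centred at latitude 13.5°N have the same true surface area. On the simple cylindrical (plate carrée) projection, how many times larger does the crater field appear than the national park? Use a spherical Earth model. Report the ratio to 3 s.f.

Plate carrée maps x = Rλ, y = Rφ. The meridian scale is h = 1 and the parallel scale is k = 1/cos φ = sec φ.
Areal scale at 60.5°: h·k = 1.000 × 2.031 = 2.031.
Areal scale at 13.5°: h·k = 1.000 × 1.028 = 1.028.
Ratio = 2.031/1.028 ≈ 1.97.

1.97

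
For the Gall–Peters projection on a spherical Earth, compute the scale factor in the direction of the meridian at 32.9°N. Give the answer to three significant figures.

Gall–Peters is a cylindrical equal-area projection with standard parallels at ±45°. A cylindrical equal-area projection with standard parallel φ₀ has meridian scale h = cos φ / cos φ₀ and parallel scale k = cos φ₀ / cos φ (so areas are preserved, h·k = 1).
h = cos 32.9° / cos 45° = 0.8396/0.7071 = 1.187.

1.19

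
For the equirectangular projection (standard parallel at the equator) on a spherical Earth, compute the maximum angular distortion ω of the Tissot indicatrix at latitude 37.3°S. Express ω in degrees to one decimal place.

For the equirectangular projection with φ₀ = 0 (plate carrée), h = 1 along meridians and k = sec φ along parallels.
At 37.3°: h = 1.000, k = 1.257; principal scales a = 1.257, b = 1.000.
sin(ω/2) = (a − b)/(a + b) = 0.2571/2.257 = 0.1139, so ω = 2 arcsin(0.1139) ≈ 13.1°.

13.1°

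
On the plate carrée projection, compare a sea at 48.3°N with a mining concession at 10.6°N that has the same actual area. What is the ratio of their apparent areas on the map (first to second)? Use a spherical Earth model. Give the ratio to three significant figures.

For the equirectangular projection with φ₀ = 0 (plate carrée), h = 1 along meridians and k = sec φ along parallels.
Areal scale at 48.3°: h·k = 1.000 × 1.503 = 1.503.
Areal scale at 10.6°: h·k = 1.000 × 1.017 = 1.017.
Ratio = 1.503/1.017 ≈ 1.48.

1.48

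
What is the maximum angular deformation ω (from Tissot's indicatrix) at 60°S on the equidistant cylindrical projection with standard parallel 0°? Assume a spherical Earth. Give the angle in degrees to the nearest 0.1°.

38.9°

For the equirectangular projection with φ₀ = 0 (plate carrée), h = 1 along meridians and k = sec φ along parallels.
At 60°: h = 1.000, k = 2.000; principal scales a = 2.000, b = 1.000.
sin(ω/2) = (a − b)/(a + b) = 1.0000/3.000 = 0.3333, so ω = 2 arcsin(0.3333) ≈ 38.9°.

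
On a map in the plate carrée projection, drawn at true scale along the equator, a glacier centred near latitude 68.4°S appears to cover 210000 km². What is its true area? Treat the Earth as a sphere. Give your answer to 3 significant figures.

Plate carrée maps x = Rλ, y = Rφ. The meridian scale is h = 1 and the parallel scale is k = 1/cos φ = sec φ.
Areal scale = h·k = 1 × sec φ; at 68.4°, h = 1.000, k = 2.716, so h·k = 2.716.
True area = apparent / (areal scale) = 210000 / 2.716 ≈ 77300 km².

77300 km²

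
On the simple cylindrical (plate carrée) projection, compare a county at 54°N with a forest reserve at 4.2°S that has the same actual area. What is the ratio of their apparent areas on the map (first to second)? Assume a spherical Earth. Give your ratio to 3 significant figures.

1.70

For the equirectangular projection with φ₀ = 0 (plate carrée), h = 1 along meridians and k = sec φ along parallels.
Areal scale at 54°: h·k = 1.000 × 1.701 = 1.701.
Areal scale at 4.2°: h·k = 1.000 × 1.003 = 1.003.
Ratio = 1.701/1.003 ≈ 1.70.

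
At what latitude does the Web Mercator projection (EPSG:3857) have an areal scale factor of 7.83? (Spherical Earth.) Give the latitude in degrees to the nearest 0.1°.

69.1°

Mercator areal scale is sec²φ.
sec²φ = 7.83  ⇒  cos²φ = 0.1277  ⇒  cos φ = 0.3574.
φ = arccos(0.3574) ≈ 69.1°.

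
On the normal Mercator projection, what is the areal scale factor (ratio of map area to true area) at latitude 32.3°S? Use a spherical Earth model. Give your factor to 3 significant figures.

Mercator is conformal, so the point scale is isotropic: h = k = sec φ = 1/cos φ.
Areal scale = k² = sec²φ = 1/cos²(32.3°) = 1/0.8453² = 1.400.

1.40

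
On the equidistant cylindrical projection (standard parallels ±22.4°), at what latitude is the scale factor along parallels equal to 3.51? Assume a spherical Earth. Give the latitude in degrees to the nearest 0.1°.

74.7°

With standard parallel φ₀ = 22.4°, the equirectangular projection gives x = Rλ cos φ₀, y = Rφ, so h = 1 and k = cos 22.4° / cos φ.
k = cos φ₀ / cos φ = 3.51  ⇒  cos φ = cos 22.4° / 3.51 = 0.2634.
φ = arccos(0.2634) ≈ 74.7°.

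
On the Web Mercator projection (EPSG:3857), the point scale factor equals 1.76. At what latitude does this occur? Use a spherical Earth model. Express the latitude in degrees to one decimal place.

Mercator scale is k = sec φ = 1/cos φ.
1/cos φ = 1.76  ⇒  cos φ = 0.5682  ⇒  φ = arccos(0.5682) ≈ 55.4°.

55.4°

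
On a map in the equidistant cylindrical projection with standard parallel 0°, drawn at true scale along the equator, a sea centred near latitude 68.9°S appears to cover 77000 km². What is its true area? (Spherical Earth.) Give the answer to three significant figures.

27700 km²

In the plate carrée (x = Rλ, y = Rφ), meridians are true-scale (h = 1) and parallels are stretched by k = sec φ.
Areal scale = h·k = 1 × sec φ; at 68.9°, h = 1.000, k = 2.778, so h·k = 2.778.
True area = apparent / (areal scale) = 77000 / 2.778 ≈ 27700 km².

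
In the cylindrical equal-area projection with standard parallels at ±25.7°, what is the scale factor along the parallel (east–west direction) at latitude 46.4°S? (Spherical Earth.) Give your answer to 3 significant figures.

1.31

Cylindrical equal-area (φ₀ = 25.7°): h = cos φ / cos 25.7° along meridians, k = cos 25.7° / cos φ along parallels; h·k = 1.
k = cos 25.7° / cos 46.4° = 0.9011/0.6896 = 1.307.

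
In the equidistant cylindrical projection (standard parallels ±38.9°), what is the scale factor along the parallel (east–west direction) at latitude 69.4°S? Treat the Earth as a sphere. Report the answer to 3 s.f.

2.21

With standard parallel φ₀ = 38.9°, the equirectangular projection gives x = Rλ cos φ₀, y = Rφ, so h = 1 and k = cos 38.9° / cos φ.
k = cos 38.9° / cos 69.4° = 0.7782/0.3518 = 2.212.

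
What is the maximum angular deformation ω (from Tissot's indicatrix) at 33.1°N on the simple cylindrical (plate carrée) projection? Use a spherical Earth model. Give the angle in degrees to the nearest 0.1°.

In the plate carrée (x = Rλ, y = Rφ), meridians are true-scale (h = 1) and parallels are stretched by k = sec φ.
At 33.1°: h = 1.000, k = 1.194; principal scales a = 1.194, b = 1.000.
sin(ω/2) = (a − b)/(a + b) = 0.1937/2.194 = 0.08831, so ω = 2 arcsin(0.08831) ≈ 10.1°.

10.1°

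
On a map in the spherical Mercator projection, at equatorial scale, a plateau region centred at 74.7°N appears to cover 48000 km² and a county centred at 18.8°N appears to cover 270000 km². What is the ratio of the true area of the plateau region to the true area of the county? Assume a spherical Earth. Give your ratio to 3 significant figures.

0.0138

On Mercator the areal scale is sec²φ, so true area = apparent × cos²φ.
True area of plateau region: 48000 × cos²(74.7°) = 48000 × 0.06963 = 3342 km².
True area of county: 270000 × cos²(18.8°) = 270000 × 0.8961 = 242000 km².
Ratio = 3342 / 242000 ≈ 0.0138.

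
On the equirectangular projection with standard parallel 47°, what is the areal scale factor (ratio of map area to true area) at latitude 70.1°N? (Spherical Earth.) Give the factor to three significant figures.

2.00

With standard parallel φ₀ = 47°, the equirectangular projection gives x = Rλ cos φ₀, y = Rφ, so h = 1 and k = cos 47° / cos φ.
Areal scale = h·k = 1 × cos φ₀ / cos φ; at 70.1°, h = 1.000, k = 2.004, so h·k = 2.004.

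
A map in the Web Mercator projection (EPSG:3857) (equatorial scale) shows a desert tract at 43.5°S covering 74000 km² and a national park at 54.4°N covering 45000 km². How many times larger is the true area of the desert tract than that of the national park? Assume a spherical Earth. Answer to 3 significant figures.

2.55

Mercator's areal exaggeration is sec²φ; hence true area = (apparent area) · cos²φ.
True area of desert tract: 74000 × cos²(43.5°) = 74000 × 0.5262 = 38940 km².
True area of national park: 45000 × cos²(54.4°) = 45000 × 0.3389 = 15250 km².
Ratio = 38940 / 15250 ≈ 2.55.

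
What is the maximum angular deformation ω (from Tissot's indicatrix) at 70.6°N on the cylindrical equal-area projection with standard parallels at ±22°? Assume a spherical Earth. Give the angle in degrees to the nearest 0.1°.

101.2°

A cylindrical equal-area projection with standard parallel φ₀ has meridian scale h = cos φ / cos φ₀ and parallel scale k = cos φ₀ / cos φ (so areas are preserved, h·k = 1).
At 70.6°: h = 0.3582, k = 2.791; principal scales a = 2.791, b = 0.3582.
sin(ω/2) = (a − b)/(a + b) = 2.433/3.150 = 0.7725, so ω = 2 arcsin(0.7725) ≈ 101.2°.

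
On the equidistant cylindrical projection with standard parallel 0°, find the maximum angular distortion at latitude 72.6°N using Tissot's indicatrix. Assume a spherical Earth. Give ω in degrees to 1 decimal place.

For the equirectangular projection with φ₀ = 0 (plate carrée), h = 1 along meridians and k = sec φ along parallels.
At 72.6°: h = 1.000, k = 3.344; principal scales a = 3.344, b = 1.000.
sin(ω/2) = (a − b)/(a + b) = 2.344/4.344 = 0.5396, so ω = 2 arcsin(0.5396) ≈ 65.3°.

65.3°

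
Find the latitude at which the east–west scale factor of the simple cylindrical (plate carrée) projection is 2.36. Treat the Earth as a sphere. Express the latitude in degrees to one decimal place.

64.9°

Plate carrée: h = 1, k = sec φ along parallels.
sec φ = 2.36  ⇒  cos φ = 0.4237  ⇒  φ ≈ 64.9°.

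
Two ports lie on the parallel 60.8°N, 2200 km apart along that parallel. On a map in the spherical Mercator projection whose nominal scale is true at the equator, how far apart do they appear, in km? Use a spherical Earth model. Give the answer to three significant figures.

4510 km

For Mercator, h = k = sec φ (a conformal cylindrical projection has a single point scale, 1/cos φ).
Along the parallel, k = sec 60.8° = 1/0.4879 = 2.050.
Map distance = 2200 × 2.050 ≈ 4510 km.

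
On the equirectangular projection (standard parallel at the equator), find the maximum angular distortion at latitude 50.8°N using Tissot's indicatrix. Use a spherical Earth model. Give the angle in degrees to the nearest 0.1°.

26.1°

Plate carrée maps x = Rλ, y = Rφ. The meridian scale is h = 1 and the parallel scale is k = 1/cos φ = sec φ.
At 50.8°: h = 1.000, k = 1.582; principal scales a = 1.582, b = 1.000.
sin(ω/2) = (a − b)/(a + b) = 0.5822/2.582 = 0.2255, so ω = 2 arcsin(0.2255) ≈ 26.1°.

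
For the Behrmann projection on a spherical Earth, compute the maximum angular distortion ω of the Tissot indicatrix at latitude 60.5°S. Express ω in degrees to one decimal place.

61.5°

The Behrmann projection is cylindrical equal-area with φ₀ = 30°. For cylindrical equal-area with standard parallel φ₀, h = cos φ / cos φ₀ and k = cos φ₀ / cos φ, so h·k = 1.
At 60.5°: h = 0.5686, k = 1.759; principal scales a = 1.759, b = 0.5686.
sin(ω/2) = (a − b)/(a + b) = 1.190/2.327 = 0.5114, so ω = 2 arcsin(0.5114) ≈ 61.5°.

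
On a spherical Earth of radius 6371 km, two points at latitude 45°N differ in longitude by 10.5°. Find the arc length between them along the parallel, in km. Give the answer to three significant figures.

826 km

Arc length along a parallel = R cos φ · Δλ (with Δλ in radians).
= 6371 × cos 45° × (10.5° × π/180) = 6371 × 0.7071 × 0.1833 ≈ 826 km.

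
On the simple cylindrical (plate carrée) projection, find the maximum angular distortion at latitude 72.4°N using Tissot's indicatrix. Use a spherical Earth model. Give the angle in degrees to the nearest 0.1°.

For the equirectangular projection with φ₀ = 0 (plate carrée), h = 1 along meridians and k = sec φ along parallels.
At 72.4°: h = 1.000, k = 3.307; principal scales a = 3.307, b = 1.000.
sin(ω/2) = (a − b)/(a + b) = 2.307/4.307 = 0.5357, so ω = 2 arcsin(0.5357) ≈ 64.8°.

64.8°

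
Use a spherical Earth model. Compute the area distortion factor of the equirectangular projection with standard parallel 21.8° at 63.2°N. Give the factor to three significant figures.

2.06

With standard parallel φ₀ = 21.8°, the equirectangular projection gives x = Rλ cos φ₀, y = Rφ, so h = 1 and k = cos 21.8° / cos φ.
Areal scale = h·k = 1 × cos φ₀ / cos φ; at 63.2°, h = 1.000, k = 2.059, so h·k = 2.059.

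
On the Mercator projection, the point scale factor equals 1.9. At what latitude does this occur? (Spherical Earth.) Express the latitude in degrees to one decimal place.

Mercator scale is k = sec φ = 1/cos φ.
1/cos φ = 1.9  ⇒  cos φ = 0.5263  ⇒  φ = arccos(0.5263) ≈ 58.2°.

58.2°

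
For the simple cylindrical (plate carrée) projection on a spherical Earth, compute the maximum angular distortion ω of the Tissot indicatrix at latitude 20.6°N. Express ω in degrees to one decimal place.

For the equirectangular projection with φ₀ = 0 (plate carrée), h = 1 along meridians and k = sec φ along parallels.
At 20.6°: h = 1.000, k = 1.068; principal scales a = 1.068, b = 1.000.
sin(ω/2) = (a − b)/(a + b) = 0.06831/2.068 = 0.03303, so ω = 2 arcsin(0.03303) ≈ 3.8°.

3.8°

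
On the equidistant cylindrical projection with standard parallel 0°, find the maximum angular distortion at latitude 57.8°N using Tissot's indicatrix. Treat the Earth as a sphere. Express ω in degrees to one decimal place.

35.5°

Plate carrée maps x = Rλ, y = Rφ. The meridian scale is h = 1 and the parallel scale is k = 1/cos φ = sec φ.
At 57.8°: h = 1.000, k = 1.877; principal scales a = 1.877, b = 1.000.
sin(ω/2) = (a − b)/(a + b) = 0.8766/2.877 = 0.3047, so ω = 2 arcsin(0.3047) ≈ 35.5°.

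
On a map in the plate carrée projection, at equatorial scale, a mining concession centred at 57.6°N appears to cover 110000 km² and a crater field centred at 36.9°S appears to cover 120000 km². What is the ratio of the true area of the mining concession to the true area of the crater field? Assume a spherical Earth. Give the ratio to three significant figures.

0.614

On the plate carrée, areal scale = h·k = 1 × sec φ, so true area = apparent × cos φ.
True area of mining concession: 110000 × cos(57.6°) = 110000 × 0.5358 = 58940 km².
True area of crater field: 120000 × cos(36.9°) = 120000 × 0.7997 = 95960 km².
Ratio = 58940 / 95960 ≈ 0.614.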